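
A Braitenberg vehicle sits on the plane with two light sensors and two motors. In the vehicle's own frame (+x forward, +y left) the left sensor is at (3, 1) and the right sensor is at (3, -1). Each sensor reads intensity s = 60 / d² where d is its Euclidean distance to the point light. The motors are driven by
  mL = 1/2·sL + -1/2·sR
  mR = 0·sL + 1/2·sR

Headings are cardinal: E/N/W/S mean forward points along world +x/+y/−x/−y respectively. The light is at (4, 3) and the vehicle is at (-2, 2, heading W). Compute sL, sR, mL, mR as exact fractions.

12/17 20/27 -8/459 10/27

left sensor world pos  = (-5, 1); dL² = 85
right sensor world pos = (-5, 3); dR² = 81
sL = 60/85 = 12/17
sR = 60/81 = 20/27
mL = 1/2·sL + -1/2·sR = -8/459
mR = 0·sL + 1/2·sR = 10/27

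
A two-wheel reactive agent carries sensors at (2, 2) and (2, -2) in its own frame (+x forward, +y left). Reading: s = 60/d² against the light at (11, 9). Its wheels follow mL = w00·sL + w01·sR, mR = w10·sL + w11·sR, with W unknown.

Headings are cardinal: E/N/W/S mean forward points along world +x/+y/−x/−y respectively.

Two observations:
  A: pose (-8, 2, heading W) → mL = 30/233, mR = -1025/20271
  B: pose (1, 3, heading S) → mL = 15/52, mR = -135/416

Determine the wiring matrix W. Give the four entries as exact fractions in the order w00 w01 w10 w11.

obs A: pose=(-8,2,W) → sL=10/87, sR=30/233, mL=30/233, mR=-1025/20271
obs B: pose=(1,3,S) → sL=15/32, sR=15/52, mL=15/52, mR=-135/416
sensor matrix S = [[10/87, 30/233], [15/32, 15/52]]; det S = -38225/1405456
solve [mL_A; mL_B] = S·[w00; w01] and [mR_A; mR_B] = S·[w10; w11]:
  w00 = 0, w01 = 1, w10 = -1, w11 = 1/2

0 1 -1 1/2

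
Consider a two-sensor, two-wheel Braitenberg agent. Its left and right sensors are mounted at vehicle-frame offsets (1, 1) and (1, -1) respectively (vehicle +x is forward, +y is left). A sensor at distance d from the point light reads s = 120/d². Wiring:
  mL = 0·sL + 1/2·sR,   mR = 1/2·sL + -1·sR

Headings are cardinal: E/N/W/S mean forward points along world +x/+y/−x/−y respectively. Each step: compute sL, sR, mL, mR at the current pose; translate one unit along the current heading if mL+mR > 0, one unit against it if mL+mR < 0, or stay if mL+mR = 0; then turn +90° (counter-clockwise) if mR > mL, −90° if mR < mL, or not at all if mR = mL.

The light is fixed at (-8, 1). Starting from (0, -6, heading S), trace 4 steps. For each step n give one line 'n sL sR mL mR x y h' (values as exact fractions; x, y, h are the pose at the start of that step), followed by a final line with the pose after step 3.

0 24/29 120/113 60/113 -2124/3277 0 -6 S
1 60/49 60/37 30/37 -1830/1813 0 -5 W
2 120/89 24/25 12/25 -636/2225 1 -5 N
3 30/29 15/17 15/34 -180/493 1 -4 E
final 2 -4 S

n=0: pose=(0,-6,S); sL=24/29, sR=120/113; mL=60/113, mR=-2124/3277; mL+mR=-384/3277 → advance -1; mR−mL=-3864/3277 → turn -1·90°
n=1: pose=(0,-5,W); sL=60/49, sR=60/37; mL=30/37, mR=-1830/1813; mL+mR=-360/1813 → advance -1; mR−mL=-3300/1813 → turn -1·90°
n=2: pose=(1,-5,N); sL=120/89, sR=24/25; mL=12/25, mR=-636/2225; mL+mR=432/2225 → advance +1; mR−mL=-1704/2225 → turn -1·90°
n=3: pose=(1,-4,E); sL=30/29, sR=15/17; mL=15/34, mR=-180/493; mL+mR=75/986 → advance +1; mR−mL=-795/986 → turn -1·90°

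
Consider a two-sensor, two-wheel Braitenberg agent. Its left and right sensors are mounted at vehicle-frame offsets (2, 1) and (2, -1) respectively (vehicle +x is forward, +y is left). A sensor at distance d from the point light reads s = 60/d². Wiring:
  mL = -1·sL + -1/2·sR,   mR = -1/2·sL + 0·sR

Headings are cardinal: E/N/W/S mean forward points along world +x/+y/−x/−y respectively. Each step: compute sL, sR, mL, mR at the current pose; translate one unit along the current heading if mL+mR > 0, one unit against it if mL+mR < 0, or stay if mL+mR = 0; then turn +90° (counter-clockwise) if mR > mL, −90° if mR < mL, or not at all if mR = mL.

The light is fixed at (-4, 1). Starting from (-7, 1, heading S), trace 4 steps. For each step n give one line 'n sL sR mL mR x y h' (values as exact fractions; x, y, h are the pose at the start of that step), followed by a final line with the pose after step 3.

0 15/2 3 -9 -15/4 -7 1 S
1 12 60 -42 -6 -7 2 E
2 30/17 10/3 -175/51 -15/17 -8 2 N
3 60/37 60/37 -90/37 -30/37 -8 1 W
final -7 1 S

n=0: pose=(-7,1,S); sL=15/2, sR=3; mL=-9, mR=-15/4; mL+mR=-51/4 → advance -1; mR−mL=21/4 → turn +1·90°
n=1: pose=(-7,2,E); sL=12, sR=60; mL=-42, mR=-6; mL+mR=-48 → advance -1; mR−mL=36 → turn +1·90°
n=2: pose=(-8,2,N); sL=30/17, sR=10/3; mL=-175/51, mR=-15/17; mL+mR=-220/51 → advance -1; mR−mL=130/51 → turn +1·90°
n=3: pose=(-8,1,W); sL=60/37, sR=60/37; mL=-90/37, mR=-30/37; mL+mR=-120/37 → advance -1; mR−mL=60/37 → turn +1·90°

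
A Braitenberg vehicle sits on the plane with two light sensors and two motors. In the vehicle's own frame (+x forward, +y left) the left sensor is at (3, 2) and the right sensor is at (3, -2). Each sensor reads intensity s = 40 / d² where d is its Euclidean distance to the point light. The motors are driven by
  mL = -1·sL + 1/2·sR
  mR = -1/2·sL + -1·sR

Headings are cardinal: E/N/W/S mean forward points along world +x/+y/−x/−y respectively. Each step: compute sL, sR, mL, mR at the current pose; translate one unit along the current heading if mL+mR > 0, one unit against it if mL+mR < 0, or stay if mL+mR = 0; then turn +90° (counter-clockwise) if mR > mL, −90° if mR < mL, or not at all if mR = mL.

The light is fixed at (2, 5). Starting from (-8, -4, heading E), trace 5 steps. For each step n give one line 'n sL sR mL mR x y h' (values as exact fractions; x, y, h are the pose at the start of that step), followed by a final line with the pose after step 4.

0 20/49 4/17 -242/833 -366/833 -8 -4 E
1 8/45 40/313 -1604/14085 -3052/14085 -9 -4 S
2 5/37 5/29 -105/2146 -515/2146 -9 -3 W
3 40/169 40/89 -180/15041 -8540/15041 -8 -3 N
4 20/49 4/17 -242/833 -366/833 -8 -4 E
final -9 -4 S

n=0: pose=(-8,-4,E); sL=20/49, sR=4/17; mL=-242/833, mR=-366/833; mL+mR=-608/833 → advance -1; mR−mL=-124/833 → turn -1·90°
n=1: pose=(-9,-4,S); sL=8/45, sR=40/313; mL=-1604/14085, mR=-3052/14085; mL+mR=-1552/4695 → advance -1; mR−mL=-1448/14085 → turn -1·90°
n=2: pose=(-9,-3,W); sL=5/37, sR=5/29; mL=-105/2146, mR=-515/2146; mL+mR=-310/1073 → advance -1; mR−mL=-205/1073 → turn -1·90°
n=3: pose=(-8,-3,N); sL=40/169, sR=40/89; mL=-180/15041, mR=-8540/15041; mL+mR=-8720/15041 → advance -1; mR−mL=-8360/15041 → turn -1·90°
n=4: pose=(-8,-4,E); sL=20/49, sR=4/17; mL=-242/833, mR=-366/833; mL+mR=-608/833 → advance -1; mR−mL=-124/833 → turn -1·90°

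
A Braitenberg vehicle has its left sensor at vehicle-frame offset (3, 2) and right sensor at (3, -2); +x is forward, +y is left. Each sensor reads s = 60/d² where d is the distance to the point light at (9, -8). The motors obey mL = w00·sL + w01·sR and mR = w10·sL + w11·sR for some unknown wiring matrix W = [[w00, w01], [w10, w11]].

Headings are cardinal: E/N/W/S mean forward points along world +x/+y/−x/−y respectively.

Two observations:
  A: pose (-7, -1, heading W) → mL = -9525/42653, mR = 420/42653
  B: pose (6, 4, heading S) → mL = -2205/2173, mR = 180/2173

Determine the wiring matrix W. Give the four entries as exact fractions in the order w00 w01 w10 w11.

-1 -1/2 1/2 -1/2

obs A: pose=(-7,-1,W) → sL=30/193, sR=30/221, mL=-9525/42653, mR=420/42653
obs B: pose=(6,4,S) → sL=30/41, sR=30/53, mL=-2205/2173, mR=180/2173
sensor matrix S = [[30/193, 30/221], [30/41, 30/53]]; det S = -1051200/92684969
solve [mL_A; mL_B] = S·[w00; w01] and [mR_A; mR_B] = S·[w10; w11]:
  w00 = -1, w01 = -1/2, w10 = 1/2, w11 = -1/2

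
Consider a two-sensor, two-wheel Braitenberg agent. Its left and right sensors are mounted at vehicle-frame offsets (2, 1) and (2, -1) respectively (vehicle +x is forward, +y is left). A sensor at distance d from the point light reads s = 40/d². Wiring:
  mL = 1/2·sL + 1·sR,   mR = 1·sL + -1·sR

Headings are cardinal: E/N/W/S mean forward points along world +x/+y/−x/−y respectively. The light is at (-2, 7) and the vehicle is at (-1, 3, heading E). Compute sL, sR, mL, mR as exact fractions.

left sensor world pos  = (1, 4); dL² = 18
right sensor world pos = (1, 2); dR² = 34
sL = 40/18 = 20/9
sR = 40/34 = 20/17
mL = 1/2·sL + 1·sR = 350/153
mR = 1·sL + -1·sR = 160/153

20/9 20/17 350/153 160/153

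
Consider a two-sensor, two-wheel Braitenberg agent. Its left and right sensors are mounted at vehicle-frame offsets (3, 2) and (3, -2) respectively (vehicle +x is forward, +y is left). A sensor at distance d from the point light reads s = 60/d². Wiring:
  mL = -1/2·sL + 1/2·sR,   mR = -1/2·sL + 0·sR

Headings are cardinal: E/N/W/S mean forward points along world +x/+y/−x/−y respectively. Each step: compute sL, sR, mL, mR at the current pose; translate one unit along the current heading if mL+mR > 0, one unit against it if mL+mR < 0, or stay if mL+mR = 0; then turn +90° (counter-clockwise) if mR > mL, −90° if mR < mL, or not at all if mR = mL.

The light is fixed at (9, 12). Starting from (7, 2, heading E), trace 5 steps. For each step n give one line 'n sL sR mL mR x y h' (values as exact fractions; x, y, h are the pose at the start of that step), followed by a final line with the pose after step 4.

0 12/13 12/29 -96/377 -6/13 7 2 E
1 6/17 30/97 -36/1649 -3/17 6 2 S
2 60/157 12/17 432/2669 -30/157 6 3 W
3 15/13 5/3 10/39 -15/26 7 3 N
4 12/13 12/29 -96/377 -6/13 7 2 E
final 6 2 S

n=0: pose=(7,2,E); sL=12/13, sR=12/29; mL=-96/377, mR=-6/13; mL+mR=-270/377 → advance -1; mR−mL=-6/29 → turn -1·90°
n=1: pose=(6,2,S); sL=6/17, sR=30/97; mL=-36/1649, mR=-3/17; mL+mR=-327/1649 → advance -1; mR−mL=-15/97 → turn -1·90°
n=2: pose=(6,3,W); sL=60/157, sR=12/17; mL=432/2669, mR=-30/157; mL+mR=-78/2669 → advance -1; mR−mL=-6/17 → turn -1·90°
n=3: pose=(7,3,N); sL=15/13, sR=5/3; mL=10/39, mR=-15/26; mL+mR=-25/78 → advance -1; mR−mL=-5/6 → turn -1·90°
n=4: pose=(7,2,E); sL=12/13, sR=12/29; mL=-96/377, mR=-6/13; mL+mR=-270/377 → advance -1; mR−mL=-6/29 → turn -1·90°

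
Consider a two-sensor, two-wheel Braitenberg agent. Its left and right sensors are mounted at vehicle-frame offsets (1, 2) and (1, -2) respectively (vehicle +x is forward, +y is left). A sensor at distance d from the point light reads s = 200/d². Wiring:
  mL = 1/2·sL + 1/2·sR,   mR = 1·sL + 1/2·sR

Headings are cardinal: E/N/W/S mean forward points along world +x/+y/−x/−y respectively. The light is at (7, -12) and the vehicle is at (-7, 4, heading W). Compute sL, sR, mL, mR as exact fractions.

200/421 200/549 97000/231129 151900/231129

left sensor world pos  = (-8, 2); dL² = 421
right sensor world pos = (-8, 6); dR² = 549
sL = 200/421 = 200/421
sR = 200/549 = 200/549
mL = 1/2·sL + 1/2·sR = 97000/231129
mR = 1·sL + 1/2·sR = 151900/231129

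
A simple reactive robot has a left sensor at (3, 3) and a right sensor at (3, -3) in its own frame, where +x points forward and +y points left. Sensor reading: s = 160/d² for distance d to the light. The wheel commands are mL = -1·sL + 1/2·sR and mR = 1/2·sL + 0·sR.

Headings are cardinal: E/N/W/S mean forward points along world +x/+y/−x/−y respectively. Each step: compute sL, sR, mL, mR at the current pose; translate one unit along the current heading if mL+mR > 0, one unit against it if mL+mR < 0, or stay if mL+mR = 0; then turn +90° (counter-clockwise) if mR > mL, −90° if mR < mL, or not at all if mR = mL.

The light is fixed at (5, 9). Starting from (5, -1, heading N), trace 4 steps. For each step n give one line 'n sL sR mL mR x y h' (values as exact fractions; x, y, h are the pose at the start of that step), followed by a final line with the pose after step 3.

n=0: pose=(5,-1,N); sL=80/29, sR=80/29; mL=-40/29, mR=40/29; mL+mR=0 → advance +0; mR−mL=80/29 → turn +1·90°
n=1: pose=(5,-1,W); sL=80/89, sR=80/29; mL=1240/2581, mR=40/89; mL+mR=2400/2581 → advance +1; mR−mL=-80/2581 → turn -1·90°
n=2: pose=(4,-1,N); sL=32/13, sR=160/53; mL=-656/689, mR=16/13; mL+mR=192/689 → advance +1; mR−mL=1504/689 → turn +1·90°
n=3: pose=(4,0,W); sL=1, sR=40/13; mL=7/13, mR=1/2; mL+mR=27/26 → advance +1; mR−mL=-1/26 → turn -1·90°

0 80/29 80/29 -40/29 40/29 5 -1 N
1 80/89 80/29 1240/2581 40/89 5 -1 W
2 32/13 160/53 -656/689 16/13 4 -1 N
3 1 40/13 7/13 1/2 4 0 W
final 3 0 N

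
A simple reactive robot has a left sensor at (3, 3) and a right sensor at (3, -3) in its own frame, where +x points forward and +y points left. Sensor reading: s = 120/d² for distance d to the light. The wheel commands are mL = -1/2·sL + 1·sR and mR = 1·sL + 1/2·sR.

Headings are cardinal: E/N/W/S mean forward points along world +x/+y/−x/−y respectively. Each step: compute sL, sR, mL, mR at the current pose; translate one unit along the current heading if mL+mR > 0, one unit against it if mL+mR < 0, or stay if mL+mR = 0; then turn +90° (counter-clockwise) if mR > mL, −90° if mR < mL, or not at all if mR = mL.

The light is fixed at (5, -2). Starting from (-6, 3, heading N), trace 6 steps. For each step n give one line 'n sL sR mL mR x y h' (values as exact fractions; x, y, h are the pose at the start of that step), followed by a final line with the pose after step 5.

n=0: pose=(-6,3,N); sL=6/13, sR=15/16; mL=147/208, mR=387/416; mL+mR=681/416 → advance +1; mR−mL=93/416 → turn +1·90°
n=1: pose=(-6,4,W); sL=24/41, sR=120/277; mL=1596/11357, mR=9108/11357; mL+mR=10704/11357 → advance +1; mR−mL=7512/11357 → turn +1·90°
n=2: pose=(-7,4,S); sL=4/3, sR=20/39; mL=-2/13, mR=62/39; mL+mR=56/39 → advance +1; mR−mL=68/39 → turn +1·90°
n=3: pose=(-7,3,E); sL=24/29, sR=24/17; mL=492/493, mR=756/493; mL+mR=1248/493 → advance +1; mR−mL=264/493 → turn +1·90°
n=4: pose=(-6,3,N); sL=6/13, sR=15/16; mL=147/208, mR=387/416; mL+mR=681/416 → advance +1; mR−mL=93/416 → turn +1·90°
n=5: pose=(-6,4,W); sL=24/41, sR=120/277; mL=1596/11357, mR=9108/11357; mL+mR=10704/11357 → advance +1; mR−mL=7512/11357 → turn +1·90°

0 6/13 15/16 147/208 387/416 -6 3 N
1 24/41 120/277 1596/11357 9108/11357 -6 4 W
2 4/3 20/39 -2/13 62/39 -7 4 S
3 24/29 24/17 492/493 756/493 -7 3 E
4 6/13 15/16 147/208 387/416 -6 3 N
5 24/41 120/277 1596/11357 9108/11357 -6 4 W
final -7 4 S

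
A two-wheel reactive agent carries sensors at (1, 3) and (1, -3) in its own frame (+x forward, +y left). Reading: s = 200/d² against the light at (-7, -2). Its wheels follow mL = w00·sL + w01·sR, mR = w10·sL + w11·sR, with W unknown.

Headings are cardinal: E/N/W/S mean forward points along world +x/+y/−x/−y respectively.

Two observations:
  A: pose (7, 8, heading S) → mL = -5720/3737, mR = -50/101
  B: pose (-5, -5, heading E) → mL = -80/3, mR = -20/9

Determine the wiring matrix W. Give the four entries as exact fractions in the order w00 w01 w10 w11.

-1 -1 0 -1/2

obs A: pose=(7,8,S) → sL=20/37, sR=100/101, mL=-5720/3737, mR=-50/101
obs B: pose=(-5,-5,E) → sL=200/9, sR=40/9, mL=-80/3, mR=-20/9
sensor matrix S = [[20/37, 100/101], [200/9, 40/9]]; det S = -659200/33633
solve [mL_A; mL_B] = S·[w00; w01] and [mR_A; mR_B] = S·[w10; w11]:
  w00 = -1, w01 = -1, w10 = 0, w11 = -1/2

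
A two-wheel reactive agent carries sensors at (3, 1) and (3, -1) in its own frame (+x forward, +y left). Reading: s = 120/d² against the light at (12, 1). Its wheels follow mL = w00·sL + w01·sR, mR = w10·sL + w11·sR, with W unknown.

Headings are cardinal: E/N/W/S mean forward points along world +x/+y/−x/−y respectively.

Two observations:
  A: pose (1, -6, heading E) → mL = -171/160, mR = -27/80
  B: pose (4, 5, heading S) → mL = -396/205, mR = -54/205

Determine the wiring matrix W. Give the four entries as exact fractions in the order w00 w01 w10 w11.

-1/2 -1/2 1/2 -1

obs A: pose=(1,-6,E) → sL=6/5, sR=15/16, mL=-171/160, mR=-27/80
obs B: pose=(4,5,S) → sL=12/5, sR=60/41, mL=-396/205, mR=-54/205
sensor matrix S = [[6/5, 15/16], [12/5, 60/41]]; det S = -81/164
solve [mL_A; mL_B] = S·[w00; w01] and [mR_A; mR_B] = S·[w10; w11]:
  w00 = -1/2, w01 = -1/2, w10 = 1/2, w11 = -1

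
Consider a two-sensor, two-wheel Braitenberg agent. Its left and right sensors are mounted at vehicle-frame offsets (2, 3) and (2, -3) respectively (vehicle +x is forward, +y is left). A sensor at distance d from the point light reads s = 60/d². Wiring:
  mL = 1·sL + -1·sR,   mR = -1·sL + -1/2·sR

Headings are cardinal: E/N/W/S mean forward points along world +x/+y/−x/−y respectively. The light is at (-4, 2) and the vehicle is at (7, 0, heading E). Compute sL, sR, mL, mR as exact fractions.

6/17 30/97 72/1649 -837/1649

left sensor world pos  = (9, 3); dL² = 170
right sensor world pos = (9, -3); dR² = 194
sL = 60/170 = 6/17
sR = 60/194 = 30/97
mL = 1·sL + -1·sR = 72/1649
mR = -1·sL + -1/2·sR = -837/1649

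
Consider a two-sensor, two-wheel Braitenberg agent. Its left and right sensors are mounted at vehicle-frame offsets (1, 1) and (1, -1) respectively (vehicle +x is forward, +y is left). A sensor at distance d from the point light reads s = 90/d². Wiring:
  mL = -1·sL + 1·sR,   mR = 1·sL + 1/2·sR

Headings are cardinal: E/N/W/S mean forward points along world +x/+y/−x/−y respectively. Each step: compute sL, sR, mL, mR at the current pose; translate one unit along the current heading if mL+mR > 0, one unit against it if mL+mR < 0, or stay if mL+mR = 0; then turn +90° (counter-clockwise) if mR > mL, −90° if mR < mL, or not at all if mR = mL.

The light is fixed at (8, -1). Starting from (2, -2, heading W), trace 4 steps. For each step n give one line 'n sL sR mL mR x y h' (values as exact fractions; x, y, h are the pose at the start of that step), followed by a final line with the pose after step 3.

n=0: pose=(2,-2,W); sL=90/53, sR=90/49; mL=360/2597, mR=6795/2597; mL+mR=135/49 → advance +1; mR−mL=6435/2597 → turn +1·90°
n=1: pose=(1,-2,S); sL=9/4, sR=45/34; mL=-63/68, mR=99/34; mL+mR=135/68 → advance +1; mR−mL=261/68 → turn +1·90°
n=2: pose=(1,-3,E); sL=90/37, sR=2; mL=-16/37, mR=127/37; mL+mR=3 → advance +1; mR−mL=143/37 → turn +1·90°
n=3: pose=(2,-3,N); sL=9/5, sR=45/13; mL=108/65, mR=459/130; mL+mR=135/26 → advance +1; mR−mL=243/130 → turn +1·90°

0 90/53 90/49 360/2597 6795/2597 2 -2 W
1 9/4 45/34 -63/68 99/34 1 -2 S
2 90/37 2 -16/37 127/37 1 -3 E
3 9/5 45/13 108/65 459/130 2 -3 N
final 2 -2 W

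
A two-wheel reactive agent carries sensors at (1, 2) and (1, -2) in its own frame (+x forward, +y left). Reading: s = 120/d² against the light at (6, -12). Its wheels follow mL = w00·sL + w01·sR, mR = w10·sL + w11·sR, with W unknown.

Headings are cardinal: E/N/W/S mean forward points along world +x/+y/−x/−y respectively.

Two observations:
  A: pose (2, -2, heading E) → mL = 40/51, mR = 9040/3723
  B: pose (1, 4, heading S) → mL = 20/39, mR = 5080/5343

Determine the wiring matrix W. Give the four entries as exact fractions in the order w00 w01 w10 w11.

obs A: pose=(2,-2,E) → sL=40/51, sR=120/73, mL=40/51, mR=9040/3723
obs B: pose=(1,4,S) → sL=20/39, sR=60/137, mL=20/39, mR=5080/5343
sensor matrix S = [[40/51, 120/73], [20/39, 60/137]]; det S = -1104000/2210221
solve [mL_A; mL_B] = S·[w00; w01] and [mR_A; mR_B] = S·[w10; w11]:
  w00 = 1, w01 = 0, w10 = 1, w11 = 1

1 0 1 1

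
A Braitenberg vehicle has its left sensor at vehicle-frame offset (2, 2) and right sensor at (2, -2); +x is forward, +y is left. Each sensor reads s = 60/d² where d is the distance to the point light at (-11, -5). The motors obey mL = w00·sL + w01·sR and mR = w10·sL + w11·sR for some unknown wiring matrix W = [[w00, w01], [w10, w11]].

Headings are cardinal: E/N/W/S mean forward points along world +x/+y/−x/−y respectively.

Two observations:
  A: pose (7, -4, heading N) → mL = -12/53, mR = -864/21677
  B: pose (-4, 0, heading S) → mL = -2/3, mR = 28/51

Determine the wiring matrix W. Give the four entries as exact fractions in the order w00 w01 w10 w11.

obs A: pose=(7,-4,N) → sL=12/53, sR=60/409, mL=-12/53, mR=-864/21677
obs B: pose=(-4,0,S) → sL=2/3, sR=30/17, mL=-2/3, mR=28/51
sensor matrix S = [[12/53, 60/409], [2/3, 30/17]]; det S = 111200/368509
solve [mL_A; mL_B] = S·[w00; w01] and [mR_A; mR_B] = S·[w10; w11]:
  w00 = -1, w01 = 0, w10 = -1/2, w11 = 1/2

-1 0 -1/2 1/2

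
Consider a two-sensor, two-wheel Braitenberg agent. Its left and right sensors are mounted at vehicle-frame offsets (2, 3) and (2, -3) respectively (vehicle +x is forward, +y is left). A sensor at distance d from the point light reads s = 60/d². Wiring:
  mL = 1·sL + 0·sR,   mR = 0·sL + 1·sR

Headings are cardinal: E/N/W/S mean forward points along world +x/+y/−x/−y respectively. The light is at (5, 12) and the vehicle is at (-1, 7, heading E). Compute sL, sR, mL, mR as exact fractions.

left sensor world pos  = (1, 10); dL² = 20
right sensor world pos = (1, 4); dR² = 80
sL = 60/20 = 3
sR = 60/80 = 3/4
mL = 1·sL + 0·sR = 3
mR = 0·sL + 1·sR = 3/4

3 3/4 3 3/4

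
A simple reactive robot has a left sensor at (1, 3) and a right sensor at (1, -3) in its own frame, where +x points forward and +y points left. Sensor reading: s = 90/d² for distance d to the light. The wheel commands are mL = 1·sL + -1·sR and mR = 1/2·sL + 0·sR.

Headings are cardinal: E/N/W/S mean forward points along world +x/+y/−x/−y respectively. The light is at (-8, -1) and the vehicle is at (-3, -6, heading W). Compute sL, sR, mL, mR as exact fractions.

left sensor world pos  = (-4, -9); dL² = 80
right sensor world pos = (-4, -3); dR² = 20
sL = 90/80 = 9/8
sR = 90/20 = 9/2
mL = 1·sL + -1·sR = -27/8
mR = 1/2·sL + 0·sR = 9/16

9/8 9/2 -27/8 9/16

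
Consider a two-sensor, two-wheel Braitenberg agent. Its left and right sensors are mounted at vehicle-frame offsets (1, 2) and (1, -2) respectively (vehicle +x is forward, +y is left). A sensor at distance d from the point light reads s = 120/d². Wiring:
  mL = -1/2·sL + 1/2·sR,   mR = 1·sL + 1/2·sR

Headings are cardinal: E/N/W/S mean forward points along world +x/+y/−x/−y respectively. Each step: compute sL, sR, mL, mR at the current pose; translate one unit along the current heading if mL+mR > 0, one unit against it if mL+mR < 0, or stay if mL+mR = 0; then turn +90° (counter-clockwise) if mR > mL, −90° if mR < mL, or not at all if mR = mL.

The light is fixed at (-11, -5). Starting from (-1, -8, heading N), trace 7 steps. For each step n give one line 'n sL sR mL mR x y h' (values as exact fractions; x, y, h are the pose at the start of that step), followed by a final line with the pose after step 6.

n=0: pose=(-1,-8,N); sL=30/17, sR=30/37; mL=-300/629, mR=1365/629; mL+mR=1065/629 → advance +1; mR−mL=45/17 → turn +1·90°
n=1: pose=(-1,-7,W); sL=120/97, sR=40/27; mL=320/2619, mR=5180/2619; mL+mR=5500/2619 → advance +1; mR−mL=180/97 → turn +1·90°
n=2: pose=(-2,-7,S); sL=12/13, sR=60/29; mL=216/377, mR=738/377; mL+mR=954/377 → advance +1; mR−mL=18/13 → turn +1·90°
n=3: pose=(-2,-8,E); sL=120/101, sR=24/25; mL=-288/2525, mR=4212/2525; mL+mR=3924/2525 → advance +1; mR−mL=180/101 → turn +1·90°
n=4: pose=(-1,-8,N); sL=30/17, sR=30/37; mL=-300/629, mR=1365/629; mL+mR=1065/629 → advance +1; mR−mL=45/17 → turn +1·90°
n=5: pose=(-1,-7,W); sL=120/97, sR=40/27; mL=320/2619, mR=5180/2619; mL+mR=5500/2619 → advance +1; mR−mL=180/97 → turn +1·90°
n=6: pose=(-2,-7,S); sL=12/13, sR=60/29; mL=216/377, mR=738/377; mL+mR=954/377 → advance +1; mR−mL=18/13 → turn +1·90°

0 30/17 30/37 -300/629 1365/629 -1 -8 N
1 120/97 40/27 320/2619 5180/2619 -1 -7 W
2 12/13 60/29 216/377 738/377 -2 -7 S
3 120/101 24/25 -288/2525 4212/2525 -2 -8 E
4 30/17 30/37 -300/629 1365/629 -1 -8 N
5 120/97 40/27 320/2619 5180/2619 -1 -7 W
6 12/13 60/29 216/377 738/377 -2 -7 S
final -2 -8 E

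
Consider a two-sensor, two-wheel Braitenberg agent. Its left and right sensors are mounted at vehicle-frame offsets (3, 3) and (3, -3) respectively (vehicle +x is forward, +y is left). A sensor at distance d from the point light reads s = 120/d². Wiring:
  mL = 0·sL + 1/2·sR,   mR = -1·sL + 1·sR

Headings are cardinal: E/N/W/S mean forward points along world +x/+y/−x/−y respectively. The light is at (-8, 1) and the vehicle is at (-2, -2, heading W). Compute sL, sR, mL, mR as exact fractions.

8/3 40/3 20/3 32/3

left sensor world pos  = (-5, -5); dL² = 45
right sensor world pos = (-5, 1); dR² = 9
sL = 120/45 = 8/3
sR = 120/9 = 40/3
mL = 0·sL + 1/2·sR = 20/3
mR = -1·sL + 1·sR = 32/3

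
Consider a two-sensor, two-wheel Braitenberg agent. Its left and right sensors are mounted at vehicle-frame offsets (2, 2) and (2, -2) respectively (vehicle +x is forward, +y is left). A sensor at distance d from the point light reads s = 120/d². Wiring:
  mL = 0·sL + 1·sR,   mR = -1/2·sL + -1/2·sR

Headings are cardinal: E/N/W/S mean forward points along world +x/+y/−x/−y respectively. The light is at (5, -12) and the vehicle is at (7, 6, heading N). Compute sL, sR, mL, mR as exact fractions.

3/10 15/52 15/52 -153/520

left sensor world pos  = (5, 8); dL² = 400
right sensor world pos = (9, 8); dR² = 416
sL = 120/400 = 3/10
sR = 120/416 = 15/52
mL = 0·sL + 1·sR = 15/52
mR = -1/2·sL + -1/2·sR = -153/520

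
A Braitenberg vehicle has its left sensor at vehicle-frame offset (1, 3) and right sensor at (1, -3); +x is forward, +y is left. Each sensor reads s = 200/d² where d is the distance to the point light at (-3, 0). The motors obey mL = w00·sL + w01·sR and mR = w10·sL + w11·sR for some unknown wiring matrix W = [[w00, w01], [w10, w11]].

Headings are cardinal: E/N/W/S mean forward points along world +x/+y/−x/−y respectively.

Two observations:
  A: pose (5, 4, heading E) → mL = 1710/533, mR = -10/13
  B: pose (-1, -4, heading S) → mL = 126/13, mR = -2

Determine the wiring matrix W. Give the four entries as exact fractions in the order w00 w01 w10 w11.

1/2 1 -1/2 0

obs A: pose=(5,4,E) → sL=20/13, sR=100/41, mL=1710/533, mR=-10/13
obs B: pose=(-1,-4,S) → sL=4, sR=100/13, mL=126/13, mR=-2
sensor matrix S = [[20/13, 100/41], [4, 100/13]]; det S = 14400/6929
solve [mL_A; mL_B] = S·[w00; w01] and [mR_A; mR_B] = S·[w10; w11]:
  w00 = 1/2, w01 = 1, w10 = -1/2, w11 = 0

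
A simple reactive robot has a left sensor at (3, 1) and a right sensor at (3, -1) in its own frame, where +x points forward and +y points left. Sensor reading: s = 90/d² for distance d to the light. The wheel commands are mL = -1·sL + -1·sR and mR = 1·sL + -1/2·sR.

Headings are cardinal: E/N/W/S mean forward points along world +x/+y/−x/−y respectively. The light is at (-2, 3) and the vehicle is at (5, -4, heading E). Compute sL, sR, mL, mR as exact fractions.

45/68 45/82 -3375/2788 270/697

left sensor world pos  = (8, -3); dL² = 136
right sensor world pos = (8, -5); dR² = 164
sL = 90/136 = 45/68
sR = 90/164 = 45/82
mL = -1·sL + -1·sR = -3375/2788
mR = 1·sL + -1/2·sR = 270/697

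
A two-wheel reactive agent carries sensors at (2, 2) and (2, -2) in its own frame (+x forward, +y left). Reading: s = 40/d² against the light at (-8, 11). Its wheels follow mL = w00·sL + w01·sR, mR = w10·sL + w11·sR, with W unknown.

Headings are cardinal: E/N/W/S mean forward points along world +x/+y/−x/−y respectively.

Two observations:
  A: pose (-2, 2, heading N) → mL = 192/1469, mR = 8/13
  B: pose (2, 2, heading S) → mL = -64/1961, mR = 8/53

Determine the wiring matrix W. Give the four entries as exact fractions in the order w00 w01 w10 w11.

obs A: pose=(-2,2,N) → sL=8/13, sR=40/113, mL=192/1469, mR=8/13
obs B: pose=(2,2,S) → sL=8/53, sR=8/37, mL=-64/1961, mR=8/53
sensor matrix S = [[8/13, 40/113], [8/53, 8/37]]; det S = 229376/2880709
solve [mL_A; mL_B] = S·[w00; w01] and [mR_A; mR_B] = S·[w10; w11]:
  w00 = 1/2, w01 = -1/2, w10 = 1, w11 = 0

1/2 -1/2 1 0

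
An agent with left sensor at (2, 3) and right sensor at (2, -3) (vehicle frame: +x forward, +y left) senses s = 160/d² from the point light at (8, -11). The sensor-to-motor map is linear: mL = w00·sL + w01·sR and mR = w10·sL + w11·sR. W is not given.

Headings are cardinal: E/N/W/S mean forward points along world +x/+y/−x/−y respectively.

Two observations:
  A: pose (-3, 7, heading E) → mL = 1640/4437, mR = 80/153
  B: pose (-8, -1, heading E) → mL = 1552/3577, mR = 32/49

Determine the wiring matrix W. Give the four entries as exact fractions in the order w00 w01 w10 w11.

-1/2 1 0 1

obs A: pose=(-3,7,E) → sL=80/261, sR=80/153, mL=1640/4437, mR=80/153
obs B: pose=(-8,-1,E) → sL=32/73, sR=32/49, mL=1552/3577, mR=32/49
sensor matrix S = [[80/261, 80/153], [32/73, 32/49]]; det S = -51200/1763461
solve [mL_A; mL_B] = S·[w00; w01] and [mR_A; mR_B] = S·[w10; w11]:
  w00 = -1/2, w01 = 1, w10 = 0, w11 = 1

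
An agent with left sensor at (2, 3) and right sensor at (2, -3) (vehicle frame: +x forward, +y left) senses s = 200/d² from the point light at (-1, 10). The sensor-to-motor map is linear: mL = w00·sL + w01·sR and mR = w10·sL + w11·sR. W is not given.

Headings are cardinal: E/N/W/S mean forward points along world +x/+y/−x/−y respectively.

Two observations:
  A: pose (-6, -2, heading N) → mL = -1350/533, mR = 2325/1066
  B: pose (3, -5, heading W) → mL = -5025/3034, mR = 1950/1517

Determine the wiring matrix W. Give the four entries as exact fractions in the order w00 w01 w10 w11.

obs A: pose=(-6,-2,N) → sL=50/41, sR=25/13, mL=-1350/533, mR=2325/1066
obs B: pose=(3,-5,W) → sL=25/41, sR=50/37, mL=-5025/3034, mR=1950/1517
sensor matrix S = [[50/41, 25/13], [25/41, 50/37]]; det S = 9375/19721
solve [mL_A; mL_B] = S·[w00; w01] and [mR_A; mR_B] = S·[w10; w11]:
  w00 = -1/2, w01 = -1, w10 = 1, w11 = 1/2

-1/2 -1 1 1/2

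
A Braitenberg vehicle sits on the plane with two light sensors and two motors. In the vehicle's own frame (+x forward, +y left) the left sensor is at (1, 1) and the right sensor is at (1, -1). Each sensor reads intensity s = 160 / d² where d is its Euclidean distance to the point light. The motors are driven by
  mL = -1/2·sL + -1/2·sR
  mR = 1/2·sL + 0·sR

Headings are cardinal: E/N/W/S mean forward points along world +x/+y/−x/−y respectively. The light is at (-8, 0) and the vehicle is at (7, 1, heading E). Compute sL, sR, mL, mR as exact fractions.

left sensor world pos  = (8, 2); dL² = 260
right sensor world pos = (8, 0); dR² = 256
sL = 160/260 = 8/13
sR = 160/256 = 5/8
mL = -1/2·sL + -1/2·sR = -129/208
mR = 1/2·sL + 0·sR = 4/13

8/13 5/8 -129/208 4/13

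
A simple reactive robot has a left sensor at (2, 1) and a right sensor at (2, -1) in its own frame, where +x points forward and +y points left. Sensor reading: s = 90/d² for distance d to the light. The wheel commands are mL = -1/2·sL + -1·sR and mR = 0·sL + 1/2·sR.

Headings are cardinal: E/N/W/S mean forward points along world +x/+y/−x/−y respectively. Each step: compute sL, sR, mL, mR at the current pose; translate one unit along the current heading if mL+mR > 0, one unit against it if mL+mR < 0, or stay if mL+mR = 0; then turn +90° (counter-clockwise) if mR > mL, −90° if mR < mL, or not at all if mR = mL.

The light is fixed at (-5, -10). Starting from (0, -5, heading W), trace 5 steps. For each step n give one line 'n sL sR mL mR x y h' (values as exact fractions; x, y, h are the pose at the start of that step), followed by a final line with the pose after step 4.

n=0: pose=(0,-5,W); sL=18/5, sR=2; mL=-19/5, mR=1; mL+mR=-14/5 → advance -1; mR−mL=24/5 → turn +1·90°
n=1: pose=(1,-5,S); sL=45/29, sR=45/17; mL=-3375/986, mR=45/34; mL+mR=-1035/493 → advance -1; mR−mL=2340/493 → turn +1·90°
n=2: pose=(1,-4,E); sL=90/113, sR=90/89; mL=-14175/10057, mR=45/89; mL+mR=-9090/10057 → advance -1; mR−mL=19260/10057 → turn +1·90°
n=3: pose=(0,-4,N); sL=9/8, sR=9/10; mL=-117/80, mR=9/20; mL+mR=-81/80 → advance -1; mR−mL=153/80 → turn +1·90°
n=4: pose=(0,-5,W); sL=18/5, sR=2; mL=-19/5, mR=1; mL+mR=-14/5 → advance -1; mR−mL=24/5 → turn +1·90°

0 18/5 2 -19/5 1 0 -5 W
1 45/29 45/17 -3375/986 45/34 1 -5 S
2 90/113 90/89 -14175/10057 45/89 1 -4 E
3 9/8 9/10 -117/80 9/20 0 -4 N
4 18/5 2 -19/5 1 0 -5 W
final 1 -5 S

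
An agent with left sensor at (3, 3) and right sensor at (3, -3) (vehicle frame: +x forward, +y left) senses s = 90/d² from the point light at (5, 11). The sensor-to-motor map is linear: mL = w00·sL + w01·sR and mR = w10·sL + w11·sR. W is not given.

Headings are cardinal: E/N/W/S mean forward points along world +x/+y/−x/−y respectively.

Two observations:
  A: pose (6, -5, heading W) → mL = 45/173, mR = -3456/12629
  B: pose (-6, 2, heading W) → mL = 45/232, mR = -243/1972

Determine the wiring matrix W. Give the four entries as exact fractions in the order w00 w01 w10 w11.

obs A: pose=(6,-5,W) → sL=18/73, sR=90/173, mL=45/173, mR=-3456/12629
obs B: pose=(-6,2,W) → sL=9/34, sR=45/116, mL=45/232, mR=-243/1972
sensor matrix S = [[18/73, 90/173], [9/34, 45/116]]; det S = -523665/12452194
solve [mL_A; mL_B] = S·[w00; w01] and [mR_A; mR_B] = S·[w10; w11]:
  w00 = 0, w01 = 1/2, w10 = 1, w11 = -1

0 1/2 1 -1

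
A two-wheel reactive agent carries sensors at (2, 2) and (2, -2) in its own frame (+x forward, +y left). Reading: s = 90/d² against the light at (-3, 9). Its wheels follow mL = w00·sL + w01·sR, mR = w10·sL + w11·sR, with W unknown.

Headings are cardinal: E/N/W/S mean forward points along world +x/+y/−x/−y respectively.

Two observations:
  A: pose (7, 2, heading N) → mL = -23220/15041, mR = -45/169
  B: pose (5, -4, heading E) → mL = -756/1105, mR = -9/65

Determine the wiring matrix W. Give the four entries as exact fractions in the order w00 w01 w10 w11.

-1 -1 0 -1/2

obs A: pose=(7,2,N) → sL=90/89, sR=90/169, mL=-23220/15041, mR=-45/169
obs B: pose=(5,-4,E) → sL=90/221, sR=18/65, mL=-756/1105, mR=-9/65
sensor matrix S = [[90/89, 90/169], [90/221, 18/65]]; det S = 209952/3324061
solve [mL_A; mL_B] = S·[w00; w01] and [mR_A; mR_B] = S·[w10; w11]:
  w00 = -1, w01 = -1, w10 = 0, w11 = -1/2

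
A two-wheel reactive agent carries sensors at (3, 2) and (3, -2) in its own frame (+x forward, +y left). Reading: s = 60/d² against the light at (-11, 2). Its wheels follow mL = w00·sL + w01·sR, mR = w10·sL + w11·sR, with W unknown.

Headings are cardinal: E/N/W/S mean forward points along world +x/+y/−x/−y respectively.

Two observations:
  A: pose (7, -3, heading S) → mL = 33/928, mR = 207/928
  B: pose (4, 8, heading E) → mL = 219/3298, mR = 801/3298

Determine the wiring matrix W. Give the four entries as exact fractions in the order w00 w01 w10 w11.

obs A: pose=(7,-3,S) → sL=15/116, sR=3/16, mL=33/928, mR=207/928
obs B: pose=(4,8,E) → sL=15/97, sR=3/17, mL=219/3298, mR=801/3298
sensor matrix S = [[15/116, 3/16], [15/97, 3/17]]; det S = -4725/765136
solve [mL_A; mL_B] = S·[w00; w01] and [mR_A; mR_B] = S·[w10; w11]:
  w00 = 1, w01 = -1/2, w10 = 1, w11 = 1/2

1 -1/2 1 1/2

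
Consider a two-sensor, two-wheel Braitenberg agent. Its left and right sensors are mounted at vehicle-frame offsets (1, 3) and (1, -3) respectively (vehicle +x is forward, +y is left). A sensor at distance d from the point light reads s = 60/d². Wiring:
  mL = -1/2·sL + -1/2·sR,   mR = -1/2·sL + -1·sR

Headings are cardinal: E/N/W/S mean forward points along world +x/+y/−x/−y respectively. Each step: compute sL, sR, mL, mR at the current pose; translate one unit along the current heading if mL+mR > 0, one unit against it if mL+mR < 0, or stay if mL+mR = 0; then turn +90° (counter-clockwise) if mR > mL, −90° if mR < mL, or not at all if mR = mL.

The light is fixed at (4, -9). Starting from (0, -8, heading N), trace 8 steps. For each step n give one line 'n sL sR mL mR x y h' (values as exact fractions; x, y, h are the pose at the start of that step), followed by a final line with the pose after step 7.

n=0: pose=(0,-8,N); sL=60/53, sR=12; mL=-348/53, mR=-666/53; mL+mR=-1014/53 → advance -1; mR−mL=-6 → turn -1·90°
n=1: pose=(0,-9,E); sL=10/3, sR=10/3; mL=-10/3, mR=-5; mL+mR=-25/3 → advance -1; mR−mL=-5/3 → turn -1·90°
n=2: pose=(-1,-9,S); sL=12, sR=12/13; mL=-84/13, mR=-90/13; mL+mR=-174/13 → advance -1; mR−mL=-6/13 → turn -1·90°
n=3: pose=(-1,-8,W); sL=3/2, sR=15/13; mL=-69/52, mR=-99/52; mL+mR=-42/13 → advance -1; mR−mL=-15/26 → turn -1·90°
n=4: pose=(0,-8,N); sL=60/53, sR=12; mL=-348/53, mR=-666/53; mL+mR=-1014/53 → advance -1; mR−mL=-6 → turn -1·90°
n=5: pose=(0,-9,E); sL=10/3, sR=10/3; mL=-10/3, mR=-5; mL+mR=-25/3 → advance -1; mR−mL=-5/3 → turn -1·90°
n=6: pose=(-1,-9,S); sL=12, sR=12/13; mL=-84/13, mR=-90/13; mL+mR=-174/13 → advance -1; mR−mL=-6/13 → turn -1·90°
n=7: pose=(-1,-8,W); sL=3/2, sR=15/13; mL=-69/52, mR=-99/52; mL+mR=-42/13 → advance -1; mR−mL=-15/26 → turn -1·90°

0 60/53 12 -348/53 -666/53 0 -8 N
1 10/3 10/3 -10/3 -5 0 -9 E
2 12 12/13 -84/13 -90/13 -1 -9 S
3 3/2 15/13 -69/52 -99/52 -1 -8 W
4 60/53 12 -348/53 -666/53 0 -8 N
5 10/3 10/3 -10/3 -5 0 -9 E
6 12 12/13 -84/13 -90/13 -1 -9 S
7 3/2 15/13 -69/52 -99/52 -1 -8 W
final 0 -8 N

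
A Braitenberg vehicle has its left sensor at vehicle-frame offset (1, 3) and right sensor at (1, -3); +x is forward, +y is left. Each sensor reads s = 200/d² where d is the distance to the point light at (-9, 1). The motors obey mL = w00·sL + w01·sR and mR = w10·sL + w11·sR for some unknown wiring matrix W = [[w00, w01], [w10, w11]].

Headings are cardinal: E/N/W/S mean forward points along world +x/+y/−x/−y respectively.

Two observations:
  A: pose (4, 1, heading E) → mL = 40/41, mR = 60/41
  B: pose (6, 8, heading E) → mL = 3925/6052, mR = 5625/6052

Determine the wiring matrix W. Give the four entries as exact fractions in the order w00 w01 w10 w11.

obs A: pose=(4,1,E) → sL=40/41, sR=40/41, mL=40/41, mR=60/41
obs B: pose=(6,8,E) → sL=50/89, sR=25/34, mL=3925/6052, mR=5625/6052
sensor matrix S = [[40/41, 40/41], [50/89, 25/34]]; det S = 10500/62033
solve [mL_A; mL_B] = S·[w00; w01] and [mR_A; mR_B] = S·[w10; w11]:
  w00 = 1/2, w01 = 1/2, w10 = 1, w11 = 1/2

1/2 1/2 1 1/2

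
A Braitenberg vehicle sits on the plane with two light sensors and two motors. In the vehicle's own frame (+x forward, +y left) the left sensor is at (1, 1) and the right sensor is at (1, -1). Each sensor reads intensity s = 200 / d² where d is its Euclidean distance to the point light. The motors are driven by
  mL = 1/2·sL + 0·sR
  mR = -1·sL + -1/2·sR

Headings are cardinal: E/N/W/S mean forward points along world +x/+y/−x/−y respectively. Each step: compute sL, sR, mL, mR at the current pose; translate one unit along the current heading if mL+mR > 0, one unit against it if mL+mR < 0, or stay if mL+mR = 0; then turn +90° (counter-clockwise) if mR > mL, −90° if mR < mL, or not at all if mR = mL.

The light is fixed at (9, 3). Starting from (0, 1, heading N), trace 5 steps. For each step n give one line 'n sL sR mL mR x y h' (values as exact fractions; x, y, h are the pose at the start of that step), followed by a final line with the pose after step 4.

n=0: pose=(0,1,N); sL=200/101, sR=40/13; mL=100/101, mR=-4620/1313; mL+mR=-3320/1313 → advance -1; mR−mL=-5920/1313 → turn -1·90°
n=1: pose=(0,0,E); sL=50/17, sR=5/2; mL=25/17, mR=-285/68; mL+mR=-185/68 → advance -1; mR−mL=-385/68 → turn -1·90°
n=2: pose=(-1,0,S); sL=200/97, sR=200/137; mL=100/97, mR=-37100/13289; mL+mR=-23400/13289 → advance -1; mR−mL=-50800/13289 → turn -1·90°
n=3: pose=(-1,1,W); sL=20/13, sR=100/61; mL=10/13, mR=-1870/793; mL+mR=-1260/793 → advance -1; mR−mL=-2480/793 → turn -1·90°
n=4: pose=(0,1,N); sL=200/101, sR=40/13; mL=100/101, mR=-4620/1313; mL+mR=-3320/1313 → advance -1; mR−mL=-5920/1313 → turn -1·90°

0 200/101 40/13 100/101 -4620/1313 0 1 N
1 50/17 5/2 25/17 -285/68 0 0 E
2 200/97 200/137 100/97 -37100/13289 -1 0 S
3 20/13 100/61 10/13 -1870/793 -1 1 W
4 200/101 40/13 100/101 -4620/1313 0 1 N
final 0 0 E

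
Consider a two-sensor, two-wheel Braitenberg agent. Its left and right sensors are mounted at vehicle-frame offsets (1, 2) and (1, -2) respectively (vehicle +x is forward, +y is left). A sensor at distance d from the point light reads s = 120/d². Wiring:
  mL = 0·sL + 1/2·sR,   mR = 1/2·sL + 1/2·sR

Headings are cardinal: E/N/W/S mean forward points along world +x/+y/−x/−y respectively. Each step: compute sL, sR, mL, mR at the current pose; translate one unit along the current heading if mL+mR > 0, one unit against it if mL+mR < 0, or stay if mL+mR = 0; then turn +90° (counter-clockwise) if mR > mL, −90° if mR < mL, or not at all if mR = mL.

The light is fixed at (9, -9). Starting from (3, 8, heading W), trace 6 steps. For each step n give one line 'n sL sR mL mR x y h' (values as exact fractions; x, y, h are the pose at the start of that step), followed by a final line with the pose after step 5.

0 60/137 12/41 6/41 2052/5617 3 8 W
1 120/281 120/337 60/337 37080/94697 2 8 S
2 1/3 15/29 15/58 37/87 2 7 E
3 120/353 24/61 12/61 7896/21533 3 7 N
4 60/137 12/41 6/41 2052/5617 3 8 W
5 120/281 120/337 60/337 37080/94697 2 8 S
final 2 7 E

n=0: pose=(3,8,W); sL=60/137, sR=12/41; mL=6/41, mR=2052/5617; mL+mR=2874/5617 → advance +1; mR−mL=30/137 → turn +1·90°
n=1: pose=(2,8,S); sL=120/281, sR=120/337; mL=60/337, mR=37080/94697; mL+mR=53940/94697 → advance +1; mR−mL=60/281 → turn +1·90°
n=2: pose=(2,7,E); sL=1/3, sR=15/29; mL=15/58, mR=37/87; mL+mR=119/174 → advance +1; mR−mL=1/6 → turn +1·90°
n=3: pose=(3,7,N); sL=120/353, sR=24/61; mL=12/61, mR=7896/21533; mL+mR=12132/21533 → advance +1; mR−mL=60/353 → turn +1·90°
n=4: pose=(3,8,W); sL=60/137, sR=12/41; mL=6/41, mR=2052/5617; mL+mR=2874/5617 → advance +1; mR−mL=30/137 → turn +1·90°
n=5: pose=(2,8,S); sL=120/281, sR=120/337; mL=60/337, mR=37080/94697; mL+mR=53940/94697 → advance +1; mR−mL=60/281 → turn +1·90°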